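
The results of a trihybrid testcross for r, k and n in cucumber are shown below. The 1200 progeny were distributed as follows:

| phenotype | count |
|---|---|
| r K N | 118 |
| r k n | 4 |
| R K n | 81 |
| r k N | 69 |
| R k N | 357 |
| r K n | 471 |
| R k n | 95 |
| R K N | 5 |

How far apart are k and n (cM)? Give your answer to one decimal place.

The two most frequent reciprocal classes, r K n and R k N, are the parental types, so the F1 was r K n / R k N.
The two rarest classes, r k n and R K N, are the double crossovers. Comparing them with the parentals, only the k allele has switched, so k is the middle locus and the order is r – k – n.
Crossovers in the k–n interval produce the single-crossover classes r K N and R k n (118 + 95 = 213) plus the double crossovers (9).
RF(k–n) = (213 + 9) / 1200 = 222/1200 = 0.1850 → 18.5 cM.

18.5 cM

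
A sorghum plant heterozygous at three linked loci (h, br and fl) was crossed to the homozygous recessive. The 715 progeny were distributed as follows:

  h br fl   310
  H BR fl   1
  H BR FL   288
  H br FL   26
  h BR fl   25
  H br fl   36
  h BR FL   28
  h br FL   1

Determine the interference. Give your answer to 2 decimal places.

The two most frequent reciprocal classes, h br fl and H BR FL, are the parental types, so the F1 was h br fl / H BR FL.
The two rarest classes, h br FL and H BR fl, are the double crossovers. Comparing them with the parentals, only the fl allele has switched, so fl is the middle locus and the order is h – fl – br.
h–fl: (64 + 2)/715 = 0.0923; fl–br: (51 + 2)/715 = 0.0741.
Expected DCO frequency = 0.0923 × 0.0741 ≈ 0.00684; observed = 2/715 ≈ 0.00280.
Coefficient of coincidence = 0.00280/0.00684 ≈ 0.41; interference = 1 − 0.41 = 0.59.

0.59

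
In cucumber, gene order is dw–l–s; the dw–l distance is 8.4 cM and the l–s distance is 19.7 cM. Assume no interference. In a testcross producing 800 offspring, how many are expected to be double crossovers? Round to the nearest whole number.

Map distances give recombination frequencies of 0.084 and 0.197 for the two intervals.
With no interference, expected double-crossover frequency = 0.084 × 0.197 = 0.01655.
Expected number = 0.01655 × 800 = 13.24 ≈ 13.

13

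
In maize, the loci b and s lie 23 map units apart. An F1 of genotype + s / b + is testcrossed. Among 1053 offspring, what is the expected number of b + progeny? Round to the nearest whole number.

A map distance of 23 map units corresponds to a recombination frequency of 0.230.
The F1 is + s / b +, so b + is a parental gamete class with expected frequency (1 − r)/2 = 0.770/2 = 0.3850.
Expected number = 0.3850 × 1053 = 405.41 ≈ 405.

405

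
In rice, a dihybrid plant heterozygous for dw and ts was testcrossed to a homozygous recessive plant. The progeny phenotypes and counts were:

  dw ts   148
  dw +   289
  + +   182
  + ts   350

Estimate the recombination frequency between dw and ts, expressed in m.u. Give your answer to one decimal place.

34.1 m.u.

The two most frequent classes, + ts (350) and dw + (289), are the parental types, so the F1 was + ts / dw +.
The recombinant classes are + + and dw ts: 182 + 148 = 330.
Recombination frequency = 330/969 = 0.3406 ≈ 34.1%, i.e. 34.1 m.u.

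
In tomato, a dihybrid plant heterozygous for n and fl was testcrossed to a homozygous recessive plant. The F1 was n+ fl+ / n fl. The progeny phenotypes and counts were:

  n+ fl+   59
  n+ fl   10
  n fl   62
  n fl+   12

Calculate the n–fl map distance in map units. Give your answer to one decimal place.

The recombinant classes are n+ fl and n fl+: 10 + 12 = 22.
Recombination frequency = 22/143 = 0.1538 ≈ 15.4%, i.e. 15.4 map units.

15.4 map units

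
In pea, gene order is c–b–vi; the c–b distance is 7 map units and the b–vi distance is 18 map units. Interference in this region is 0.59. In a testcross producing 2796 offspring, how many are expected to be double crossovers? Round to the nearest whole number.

14

Map distances give recombination frequencies of 0.070 and 0.180 for the two intervals.
With interference 0.59 (so coincidence = 0.41), expected double-crossover frequency = 0.070 × 0.180 × 0.41 = 0.00517.
Expected number = 0.00517 × 2796 = 14.44 ≈ 14.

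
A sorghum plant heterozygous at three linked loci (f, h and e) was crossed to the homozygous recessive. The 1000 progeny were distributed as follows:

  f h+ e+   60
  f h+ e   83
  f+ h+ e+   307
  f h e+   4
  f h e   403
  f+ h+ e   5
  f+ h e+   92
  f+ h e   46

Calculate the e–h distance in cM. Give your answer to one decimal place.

The two most frequent reciprocal classes, f+ h+ e+ and f h e, are the parental types, so the F1 was f+ h+ e+ / f h e.
The two rarest classes, f+ h+ e and f h e+, are the double crossovers. Comparing them with the parentals, only the e allele has switched, so e is the middle locus and the order is f – e – h.
Crossovers in the e–h interval produce the single-crossover classes f+ h e+ and f h+ e (92 + 83 = 175) plus the double crossovers (9).
RF(e–h) = (175 + 9) / 1000 = 184/1000 = 0.1840 → 18.4 cM.

18.4 cM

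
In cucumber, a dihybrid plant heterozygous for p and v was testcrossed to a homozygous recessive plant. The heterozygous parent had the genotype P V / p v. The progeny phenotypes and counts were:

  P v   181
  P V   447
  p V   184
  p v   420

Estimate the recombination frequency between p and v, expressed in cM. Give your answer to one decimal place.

29.6 cM

The recombinant classes are P v and p V: 181 + 184 = 365.
Recombination frequency = 365/1232 = 0.2963 ≈ 29.6%, i.e. 29.6 cM.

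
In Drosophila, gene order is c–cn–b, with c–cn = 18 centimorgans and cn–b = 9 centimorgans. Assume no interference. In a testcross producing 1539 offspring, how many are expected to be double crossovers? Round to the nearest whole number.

25

Map distances give recombination frequencies of 0.180 and 0.090 for the two intervals.
With no interference, expected double-crossover frequency = 0.180 × 0.090 = 0.01620.
Expected number = 0.01620 × 1539 = 24.93 ≈ 25.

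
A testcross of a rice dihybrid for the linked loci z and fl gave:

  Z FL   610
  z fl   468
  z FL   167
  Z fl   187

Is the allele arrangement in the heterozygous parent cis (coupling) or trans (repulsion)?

The two most frequent classes are Z FL (610) and z fl (468); these are the parental (non-recombinant) types.
So the F1 carried Z FL on one chromosome and z fl on the other — the recessive alleles are on the same chromosome (cis / coupling).

cis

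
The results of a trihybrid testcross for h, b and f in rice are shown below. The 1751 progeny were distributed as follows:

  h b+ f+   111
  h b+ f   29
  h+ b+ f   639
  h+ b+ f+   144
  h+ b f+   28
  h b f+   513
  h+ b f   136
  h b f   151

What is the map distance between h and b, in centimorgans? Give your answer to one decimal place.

The two most frequent reciprocal classes, h b f+ and h+ b+ f, are the parental types, so the F1 was h b f+ / h+ b+ f.
The two rarest classes, h+ b f+ and h b+ f, are the double crossovers. Comparing them with the parentals, only the h allele has switched, so h is the middle locus and the order is b – h – f.
Crossovers in the b–h interval produce the single-crossover classes h b+ f+ and h+ b f (111 + 136 = 247) plus the double crossovers (57).
RF(b–h) = (247 + 57) / 1751 = 304/1751 = 0.1736 → 17.4 centimorgans.

17.4 centimorgans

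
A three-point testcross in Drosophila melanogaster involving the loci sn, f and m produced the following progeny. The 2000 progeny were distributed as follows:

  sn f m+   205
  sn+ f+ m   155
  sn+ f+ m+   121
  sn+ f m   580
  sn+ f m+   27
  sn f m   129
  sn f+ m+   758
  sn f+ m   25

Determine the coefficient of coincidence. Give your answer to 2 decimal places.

The two most frequent reciprocal classes, sn+ f m and sn f+ m+, are the parental types, so the F1 was sn+ f m / sn f+ m+.
The two rarest classes, sn+ f m+ and sn f+ m, are the double crossovers. Comparing them with the parentals, only the m allele has switched, so m is the middle locus and the order is sn – m – f.
sn–m: (250 + 52)/2000 = 0.1510; m–f: (360 + 52)/2000 = 0.2060.
Expected DCO frequency = 0.1510 × 0.2060 ≈ 0.03111; observed = 52/2000 ≈ 0.02600.
Coefficient of coincidence = 0.02600/0.03111 ≈ 0.84.

0.84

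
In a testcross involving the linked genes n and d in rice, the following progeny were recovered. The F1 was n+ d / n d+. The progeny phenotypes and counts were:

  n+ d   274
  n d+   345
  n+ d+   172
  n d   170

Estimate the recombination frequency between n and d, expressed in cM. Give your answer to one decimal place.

The recombinant classes are n+ d+ and n d: 172 + 170 = 342.
Recombination frequency = 342/961 = 0.3559 ≈ 35.6%, i.e. 35.6 cM.

35.6 cM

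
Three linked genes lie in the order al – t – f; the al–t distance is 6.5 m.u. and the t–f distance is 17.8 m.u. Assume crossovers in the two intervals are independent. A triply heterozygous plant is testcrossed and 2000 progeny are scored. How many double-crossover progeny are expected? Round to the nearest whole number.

23

Map distances give recombination frequencies of 0.065 and 0.178 for the two intervals.
With no interference, expected double-crossover frequency = 0.065 × 0.178 = 0.01157.
Expected number = 0.01157 × 2000 = 23.14 ≈ 23.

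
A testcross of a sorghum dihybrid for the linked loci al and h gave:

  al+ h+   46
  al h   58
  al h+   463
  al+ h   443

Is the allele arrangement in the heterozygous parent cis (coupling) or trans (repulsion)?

trans

The two most frequent classes are al+ h (443) and al h+ (463); these are the parental (non-recombinant) types.
So the F1 carried al+ h on one chromosome and al h+ on the other — the recessive alleles are on opposite chromosomes (trans / repulsion).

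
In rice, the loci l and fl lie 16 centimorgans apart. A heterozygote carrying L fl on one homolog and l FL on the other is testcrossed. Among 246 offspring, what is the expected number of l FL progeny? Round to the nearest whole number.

A map distance of 16 centimorgans corresponds to a recombination frequency of 0.160.
The F1 is L fl / l FL, so l FL is a parental gamete class with expected frequency (1 − r)/2 = 0.840/2 = 0.4200.
Expected number = 0.4200 × 246 = 103.32 ≈ 103.

103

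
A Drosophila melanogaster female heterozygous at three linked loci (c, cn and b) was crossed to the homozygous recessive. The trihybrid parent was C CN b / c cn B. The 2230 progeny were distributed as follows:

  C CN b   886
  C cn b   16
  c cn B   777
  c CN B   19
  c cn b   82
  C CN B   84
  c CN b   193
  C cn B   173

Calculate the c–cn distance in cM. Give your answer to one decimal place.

The two rarest classes, C cn b and c CN B, are the double crossovers. Comparing them with the parentals, only the cn allele has switched, so cn is the middle locus and the order is c – cn – b.
Crossovers in the c–cn interval produce the single-crossover classes c CN b and C cn B (193 + 173 = 366) plus the double crossovers (35).
RF(c–cn) = (366 + 35) / 2230 = 401/2230 = 0.1798 → 18.0 cM.

18.0 cM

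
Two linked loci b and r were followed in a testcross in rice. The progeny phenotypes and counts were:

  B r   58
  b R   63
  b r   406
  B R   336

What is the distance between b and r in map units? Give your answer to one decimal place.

The two most frequent classes, B R (336) and b r (406), are the parental types, so the F1 was B R / b r.
The recombinant classes are B r and b R: 58 + 63 = 121.
Recombination frequency = 121/863 = 0.1402 ≈ 14.0%, i.e. 14.0 map units.

14.0 map units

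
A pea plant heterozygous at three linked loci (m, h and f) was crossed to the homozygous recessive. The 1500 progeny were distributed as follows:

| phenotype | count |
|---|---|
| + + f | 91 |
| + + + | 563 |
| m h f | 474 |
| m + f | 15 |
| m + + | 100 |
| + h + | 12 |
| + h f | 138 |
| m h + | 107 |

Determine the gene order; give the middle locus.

h

The two most frequent reciprocal classes, m h f and + + +, are the parental types, so the F1 was m h f / + + +.
The two rarest classes, m + f and + h +, are the double crossovers. Comparing them with the parentals, only the h allele has switched, so h is the middle locus and the order is m – h – f.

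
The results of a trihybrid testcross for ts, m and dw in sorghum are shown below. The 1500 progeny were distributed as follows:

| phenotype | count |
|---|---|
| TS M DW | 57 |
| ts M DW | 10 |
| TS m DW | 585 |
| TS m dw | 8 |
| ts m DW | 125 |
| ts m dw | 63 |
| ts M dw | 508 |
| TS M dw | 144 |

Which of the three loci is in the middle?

The two most frequent reciprocal classes, ts M dw and TS m DW, are the parental types, so the F1 was ts M dw / TS m DW.
The two rarest classes, ts M DW and TS m dw, are the double crossovers. Comparing them with the parentals, only the dw allele has switched, so dw is the middle locus and the order is m – dw – ts.

dw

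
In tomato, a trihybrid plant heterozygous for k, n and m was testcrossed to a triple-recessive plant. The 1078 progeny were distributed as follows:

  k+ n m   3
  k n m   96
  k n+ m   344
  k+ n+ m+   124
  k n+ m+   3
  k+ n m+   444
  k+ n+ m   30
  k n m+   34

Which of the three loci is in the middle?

The two most frequent reciprocal classes, k n+ m and k+ n m+, are the parental types, so the F1 was k n+ m / k+ n m+.
The two rarest classes, k n+ m+ and k+ n m, are the double crossovers. Comparing them with the parentals, only the m allele has switched, so m is the middle locus and the order is k – m – n.

m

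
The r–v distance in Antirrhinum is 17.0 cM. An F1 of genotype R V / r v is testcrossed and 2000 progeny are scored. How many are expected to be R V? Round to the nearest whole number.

830

A map distance of 17.0 cM corresponds to a recombination frequency of 0.170.
The F1 is R V / r v, so R V is a parental gamete class with expected frequency (1 − r)/2 = 0.830/2 = 0.4150.
Expected number = 0.4150 × 2000 = 830.00 ≈ 830.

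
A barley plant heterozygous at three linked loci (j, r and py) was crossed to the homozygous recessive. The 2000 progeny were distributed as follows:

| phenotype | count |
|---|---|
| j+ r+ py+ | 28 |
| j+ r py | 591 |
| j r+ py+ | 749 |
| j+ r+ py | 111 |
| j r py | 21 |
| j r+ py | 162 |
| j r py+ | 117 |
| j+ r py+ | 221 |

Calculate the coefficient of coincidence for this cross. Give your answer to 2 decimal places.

0.82

The two most frequent reciprocal classes, j+ r py and j r+ py+, are the parental types, so the F1 was j+ r py / j r+ py+.
The two rarest classes, j r py and j+ r+ py+, are the double crossovers. Comparing them with the parentals, only the j allele has switched, so j is the middle locus and the order is r – j – py.
r–j: (228 + 49)/2000 = 0.1385; j–py: (383 + 49)/2000 = 0.2160.
Expected DCO frequency = 0.1385 × 0.2160 ≈ 0.02992; observed = 49/2000 ≈ 0.02450.
Coefficient of coincidence = 0.02450/0.02992 ≈ 0.82.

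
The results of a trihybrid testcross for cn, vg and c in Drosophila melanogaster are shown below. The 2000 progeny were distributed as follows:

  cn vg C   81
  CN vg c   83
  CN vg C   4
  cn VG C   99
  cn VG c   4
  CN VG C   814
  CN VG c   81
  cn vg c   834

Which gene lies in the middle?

vg

The two most frequent reciprocal classes, CN VG C and cn vg c, are the parental types, so the F1 was CN VG C / cn vg c.
The two rarest classes, CN vg C and cn VG c, are the double crossovers. Comparing them with the parentals, only the vg allele has switched, so vg is the middle locus and the order is c – vg – cn.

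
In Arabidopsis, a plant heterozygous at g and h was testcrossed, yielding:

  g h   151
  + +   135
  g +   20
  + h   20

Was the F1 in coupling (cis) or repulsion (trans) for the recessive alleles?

The two most frequent classes are + + (135) and g h (151); these are the parental (non-recombinant) types.
So the F1 carried + + on one chromosome and g h on the other — the recessive alleles are on the same chromosome (cis / coupling).

cis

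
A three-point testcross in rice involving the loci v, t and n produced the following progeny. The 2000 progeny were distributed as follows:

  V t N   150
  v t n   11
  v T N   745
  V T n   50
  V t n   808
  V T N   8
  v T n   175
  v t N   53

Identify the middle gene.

v

The two most frequent reciprocal classes, V t n and v T N, are the parental types, so the F1 was V t n / v T N.
The two rarest classes, v t n and V T N, are the double crossovers. Comparing them with the parentals, only the v allele has switched, so v is the middle locus and the order is t – v – n.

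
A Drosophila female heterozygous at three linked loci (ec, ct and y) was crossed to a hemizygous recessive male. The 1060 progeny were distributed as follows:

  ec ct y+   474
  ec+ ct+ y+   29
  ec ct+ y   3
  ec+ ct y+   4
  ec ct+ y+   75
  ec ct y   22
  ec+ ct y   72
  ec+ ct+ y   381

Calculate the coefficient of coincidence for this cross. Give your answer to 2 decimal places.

The two most frequent reciprocal classes, ec ct y+ and ec+ ct+ y, are the parental types, so the F1 was ec ct y+ / ec+ ct+ y.
The two rarest classes, ec+ ct y+ and ec ct+ y, are the double crossovers. Comparing them with the parentals, only the ec allele has switched, so ec is the middle locus and the order is y – ec – ct.
y–ec: (51 + 7)/1060 = 0.0547; ec–ct: (147 + 7)/1060 = 0.1453.
Expected DCO frequency = 0.0547 × 0.1453 ≈ 0.00795; observed = 7/1060 ≈ 0.00660.
Coefficient of coincidence = 0.00660/0.00795 ≈ 0.83.

0.83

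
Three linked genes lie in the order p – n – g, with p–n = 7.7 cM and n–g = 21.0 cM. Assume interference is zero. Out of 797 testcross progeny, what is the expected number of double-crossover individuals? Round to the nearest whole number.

Map distances give recombination frequencies of 0.077 and 0.210 for the two intervals.
With no interference, expected double-crossover frequency = 0.077 × 0.210 = 0.01617.
Expected number = 0.01617 × 797 = 12.89 ≈ 13.

13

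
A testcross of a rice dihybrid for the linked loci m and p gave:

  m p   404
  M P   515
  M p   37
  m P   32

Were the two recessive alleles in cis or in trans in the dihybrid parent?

cis

The two most frequent classes are M P (515) and m p (404); these are the parental (non-recombinant) types.
So the F1 carried M P on one chromosome and m p on the other — the recessive alleles are on the same chromosome (cis / coupling).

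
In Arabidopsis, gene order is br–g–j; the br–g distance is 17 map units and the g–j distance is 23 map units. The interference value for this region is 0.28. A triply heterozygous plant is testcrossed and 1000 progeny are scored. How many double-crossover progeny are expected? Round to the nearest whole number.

Map distances give recombination frequencies of 0.170 and 0.230 for the two intervals.
With interference 0.28 (so coincidence = 0.72), expected double-crossover frequency = 0.170 × 0.230 × 0.72 = 0.02815.
Expected number = 0.02815 × 1000 = 28.15 ≈ 28.

28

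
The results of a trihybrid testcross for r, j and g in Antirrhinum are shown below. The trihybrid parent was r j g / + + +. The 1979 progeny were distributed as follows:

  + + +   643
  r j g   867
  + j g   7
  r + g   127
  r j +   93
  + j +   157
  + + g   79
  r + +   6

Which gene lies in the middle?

r

The two rarest classes, + j g and r + +, are the double crossovers. Comparing them with the parentals, only the r allele has switched, so r is the middle locus and the order is g – r – j.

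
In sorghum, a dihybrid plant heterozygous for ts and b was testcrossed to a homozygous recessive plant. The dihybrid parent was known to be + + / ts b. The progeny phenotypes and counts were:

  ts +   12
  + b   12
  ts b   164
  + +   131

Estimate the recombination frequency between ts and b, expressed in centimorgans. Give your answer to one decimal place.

7.5 centimorgans

The recombinant classes are + b and ts +: 12 + 12 = 24.
Recombination frequency = 24/319 = 0.0752 ≈ 7.5%, i.e. 7.5 centimorgans.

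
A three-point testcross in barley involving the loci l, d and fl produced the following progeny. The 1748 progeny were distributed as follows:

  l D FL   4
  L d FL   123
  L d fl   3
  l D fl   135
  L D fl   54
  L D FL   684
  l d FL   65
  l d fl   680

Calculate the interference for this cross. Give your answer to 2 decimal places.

0.63

The two most frequent reciprocal classes, L D FL and l d fl, are the parental types, so the F1 was L D FL / l d fl.
The two rarest classes, l D FL and L d fl, are the double crossovers. Comparing them with the parentals, only the l allele has switched, so l is the middle locus and the order is d – l – fl.
d–l: (258 + 7)/1748 = 0.1516; l–fl: (119 + 7)/1748 = 0.0721.
Expected DCO frequency = 0.1516 × 0.0721 ≈ 0.01093; observed = 7/1748 ≈ 0.00400.
Coefficient of coincidence = 0.00400/0.01093 ≈ 0.37; interference = 1 − 0.37 = 0.63.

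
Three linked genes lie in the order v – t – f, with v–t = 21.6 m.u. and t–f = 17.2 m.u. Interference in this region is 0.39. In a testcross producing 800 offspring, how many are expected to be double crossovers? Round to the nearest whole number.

18

Map distances give recombination frequencies of 0.216 and 0.172 for the two intervals.
With interference 0.39 (so coincidence = 0.61), expected double-crossover frequency = 0.216 × 0.172 × 0.61 = 0.02266.
Expected number = 0.02266 × 800 = 18.13 ≈ 18.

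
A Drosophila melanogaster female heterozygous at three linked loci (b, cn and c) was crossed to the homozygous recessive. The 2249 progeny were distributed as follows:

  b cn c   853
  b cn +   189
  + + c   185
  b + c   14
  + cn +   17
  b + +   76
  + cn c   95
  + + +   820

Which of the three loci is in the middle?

The two most frequent reciprocal classes, + + + and b cn c, are the parental types, so the F1 was + + + / b cn c.
The two rarest classes, + cn + and b + c, are the double crossovers. Comparing them with the parentals, only the cn allele has switched, so cn is the middle locus and the order is c – cn – b.

cn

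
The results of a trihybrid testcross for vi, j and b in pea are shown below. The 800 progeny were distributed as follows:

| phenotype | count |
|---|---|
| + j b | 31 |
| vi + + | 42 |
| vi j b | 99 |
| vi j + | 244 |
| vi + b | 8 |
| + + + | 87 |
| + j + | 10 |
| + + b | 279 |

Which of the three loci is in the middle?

vi

The two most frequent reciprocal classes, vi j + and + + b, are the parental types, so the F1 was vi j + / + + b.
The two rarest classes, + j + and vi + b, are the double crossovers. Comparing them with the parentals, only the vi allele has switched, so vi is the middle locus and the order is b – vi – j.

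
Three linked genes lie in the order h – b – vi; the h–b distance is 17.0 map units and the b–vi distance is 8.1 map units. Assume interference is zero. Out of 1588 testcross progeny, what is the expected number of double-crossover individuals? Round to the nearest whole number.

Map distances give recombination frequencies of 0.170 and 0.081 for the two intervals.
With no interference, expected double-crossover frequency = 0.170 × 0.081 = 0.01377.
Expected number = 0.01377 × 1588 = 21.87 ≈ 22.

22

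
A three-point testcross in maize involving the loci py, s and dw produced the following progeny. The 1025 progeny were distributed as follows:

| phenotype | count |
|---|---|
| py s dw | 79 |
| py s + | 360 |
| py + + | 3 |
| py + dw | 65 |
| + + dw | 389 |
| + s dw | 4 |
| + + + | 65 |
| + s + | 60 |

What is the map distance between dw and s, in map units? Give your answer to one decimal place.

The two most frequent reciprocal classes, + + dw and py s +, are the parental types, so the F1 was + + dw / py s +.
The two rarest classes, + s dw and py + +, are the double crossovers. Comparing them with the parentals, only the s allele has switched, so s is the middle locus and the order is dw – s – py.
Crossovers in the dw–s interval produce the single-crossover classes + + + and py s dw (65 + 79 = 144) plus the double crossovers (7).
RF(dw–s) = (144 + 7) / 1025 = 151/1025 = 0.1473 → 14.7 map units.

14.7 map units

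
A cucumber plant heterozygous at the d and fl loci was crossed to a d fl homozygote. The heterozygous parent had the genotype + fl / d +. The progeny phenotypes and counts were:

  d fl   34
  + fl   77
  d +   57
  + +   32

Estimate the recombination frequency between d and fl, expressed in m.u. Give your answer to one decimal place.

33.0 m.u.

The recombinant classes are + + and d fl: 32 + 34 = 66.
Recombination frequency = 66/200 = 0.3300 ≈ 33.0%, i.e. 33.0 m.u.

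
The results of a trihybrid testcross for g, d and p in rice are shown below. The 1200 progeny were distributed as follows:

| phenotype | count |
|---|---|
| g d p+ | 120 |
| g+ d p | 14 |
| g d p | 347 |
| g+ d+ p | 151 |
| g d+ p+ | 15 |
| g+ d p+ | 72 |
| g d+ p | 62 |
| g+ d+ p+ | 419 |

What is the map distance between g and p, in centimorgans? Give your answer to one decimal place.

25.0 centimorgans

The two most frequent reciprocal classes, g+ d+ p+ and g d p, are the parental types, so the F1 was g+ d+ p+ / g d p.
The two rarest classes, g d+ p+ and g+ d p, are the double crossovers. Comparing them with the parentals, only the g allele has switched, so g is the middle locus and the order is d – g – p.
Crossovers in the g–p interval produce the single-crossover classes g+ d+ p and g d p+ (151 + 120 = 271) plus the double crossovers (29).
RF(g–p) = (271 + 29) / 1200 = 300/1200 = 0.2500 → 25.0 centimorgans.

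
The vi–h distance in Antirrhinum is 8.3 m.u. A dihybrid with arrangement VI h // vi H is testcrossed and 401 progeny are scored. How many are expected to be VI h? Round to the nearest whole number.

184

A map distance of 8.3 m.u. corresponds to a recombination frequency of 0.083.
The F1 is VI h / vi H, so VI h is a parental gamete class with expected frequency (1 − r)/2 = 0.917/2 = 0.4585.
Expected number = 0.4585 × 401 = 183.86 ≈ 184.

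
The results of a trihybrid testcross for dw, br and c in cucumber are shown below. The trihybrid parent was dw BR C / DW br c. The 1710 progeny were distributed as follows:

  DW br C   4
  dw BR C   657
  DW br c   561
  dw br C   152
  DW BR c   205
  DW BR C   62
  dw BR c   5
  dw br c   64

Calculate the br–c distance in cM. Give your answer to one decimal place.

21.4 cM

The two rarest classes, dw BR c and DW br C, are the double crossovers. Comparing them with the parentals, only the c allele has switched, so c is the middle locus and the order is dw – c – br.
Crossovers in the c–br interval produce the single-crossover classes dw br C and DW BR c (152 + 205 = 357) plus the double crossovers (9).
RF(c–br) = (357 + 9) / 1710 = 366/1710 = 0.2140 → 21.4 cM.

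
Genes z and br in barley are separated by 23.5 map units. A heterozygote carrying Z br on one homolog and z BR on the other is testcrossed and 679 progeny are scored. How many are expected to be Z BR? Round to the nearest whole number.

80

A map distance of 23.5 map units corresponds to a recombination frequency of 0.235.
The F1 is Z br / z BR, so Z BR is a recombinant gamete class with expected frequency r/2 = 0.235/2 = 0.1175.
Expected number = 0.1175 × 679 = 79.78 ≈ 80.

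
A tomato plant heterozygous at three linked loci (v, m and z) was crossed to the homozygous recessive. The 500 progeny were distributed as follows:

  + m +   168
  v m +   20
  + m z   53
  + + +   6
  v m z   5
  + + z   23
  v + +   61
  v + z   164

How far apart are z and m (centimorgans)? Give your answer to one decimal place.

25.0 centimorgans

The two most frequent reciprocal classes, + m + and v + z, are the parental types, so the F1 was + m + / v + z.
The two rarest classes, + + + and v m z, are the double crossovers. Comparing them with the parentals, only the m allele has switched, so m is the middle locus and the order is z – m – v.
Crossovers in the z–m interval produce the single-crossover classes + m z and v + + (53 + 61 = 114) plus the double crossovers (11).
RF(z–m) = (114 + 11) / 500 = 125/500 = 0.2500 → 25.0 centimorgans.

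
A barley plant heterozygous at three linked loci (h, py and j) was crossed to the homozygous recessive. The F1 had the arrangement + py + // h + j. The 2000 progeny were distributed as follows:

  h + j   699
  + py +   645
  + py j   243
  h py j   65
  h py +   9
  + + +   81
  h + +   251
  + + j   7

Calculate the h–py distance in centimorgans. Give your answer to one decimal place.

The two rarest classes, h py + and + + j, are the double crossovers. Comparing them with the parentals, only the h allele has switched, so h is the middle locus and the order is j – h – py.
Crossovers in the h–py interval produce the single-crossover classes + + + and h py j (81 + 65 = 146) plus the double crossovers (16).
RF(h–py) = (146 + 16) / 2000 = 162/2000 = 0.0810 → 8.1 centimorgans.

8.1 centimorgans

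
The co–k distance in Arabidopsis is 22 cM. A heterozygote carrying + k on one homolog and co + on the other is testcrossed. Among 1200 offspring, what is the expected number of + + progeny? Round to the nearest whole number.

132

A map distance of 22 cM corresponds to a recombination frequency of 0.220.
The F1 is + k / co +, so + + is a recombinant gamete class with expected frequency r/2 = 0.220/2 = 0.1100.
Expected number = 0.1100 × 1200 = 132.00 ≈ 132.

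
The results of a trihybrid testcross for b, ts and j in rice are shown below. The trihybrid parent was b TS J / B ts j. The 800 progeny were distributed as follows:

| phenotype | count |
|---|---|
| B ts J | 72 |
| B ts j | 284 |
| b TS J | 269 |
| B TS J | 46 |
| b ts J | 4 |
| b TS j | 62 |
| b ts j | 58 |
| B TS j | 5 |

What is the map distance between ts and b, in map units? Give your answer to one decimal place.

14.1 map units

The two rarest classes, b ts J and B TS j, are the double crossovers. Comparing them with the parentals, only the ts allele has switched, so ts is the middle locus and the order is b – ts – j.
Crossovers in the b–ts interval produce the single-crossover classes B TS J and b ts j (46 + 58 = 104) plus the double crossovers (9).
RF(b–ts) = (104 + 9) / 800 = 113/800 = 0.1412 → 14.1 map units.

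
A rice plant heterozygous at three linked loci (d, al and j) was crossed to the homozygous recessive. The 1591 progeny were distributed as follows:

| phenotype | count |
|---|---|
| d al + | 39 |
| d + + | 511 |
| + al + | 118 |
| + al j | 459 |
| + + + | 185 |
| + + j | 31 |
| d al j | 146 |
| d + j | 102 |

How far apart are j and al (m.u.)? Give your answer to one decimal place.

18.2 m.u.

The two most frequent reciprocal classes, d + + and + al j, are the parental types, so the F1 was d + + / + al j.
The two rarest classes, d al + and + + j, are the double crossovers. Comparing them with the parentals, only the al allele has switched, so al is the middle locus and the order is d – al – j.
Crossovers in the al–j interval produce the single-crossover classes d + j and + al + (102 + 118 = 220) plus the double crossovers (70).
RF(al–j) = (220 + 70) / 1591 = 290/1591 = 0.1823 → 18.2 m.u.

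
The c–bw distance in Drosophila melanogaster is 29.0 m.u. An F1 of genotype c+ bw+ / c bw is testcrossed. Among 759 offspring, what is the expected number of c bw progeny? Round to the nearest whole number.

A map distance of 29.0 m.u. corresponds to a recombination frequency of 0.290.
The F1 is c+ bw+ / c bw, so c bw is a parental gamete class with expected frequency (1 − r)/2 = 0.710/2 = 0.3550.
Expected number = 0.3550 × 759 = 269.44 ≈ 269.

269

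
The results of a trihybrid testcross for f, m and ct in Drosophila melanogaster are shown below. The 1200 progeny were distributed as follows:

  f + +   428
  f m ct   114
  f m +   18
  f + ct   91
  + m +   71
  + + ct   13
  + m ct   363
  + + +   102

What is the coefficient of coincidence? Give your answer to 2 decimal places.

0.78

The two most frequent reciprocal classes, + m ct and f + +, are the parental types, so the F1 was + m ct / f + +.
The two rarest classes, + + ct and f m +, are the double crossovers. Comparing them with the parentals, only the m allele has switched, so m is the middle locus and the order is ct – m – f.
ct–m: (162 + 31)/1200 = 0.1608; m–f: (216 + 31)/1200 = 0.2058.
Expected DCO frequency = 0.1608 × 0.2058 ≈ 0.03309; observed = 31/1200 ≈ 0.02583.
Coefficient of coincidence = 0.02583/0.03309 ≈ 0.78.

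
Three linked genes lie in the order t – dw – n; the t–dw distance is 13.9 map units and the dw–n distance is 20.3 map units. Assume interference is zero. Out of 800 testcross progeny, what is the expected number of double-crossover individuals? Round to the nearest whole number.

23

Map distances give recombination frequencies of 0.139 and 0.203 for the two intervals.
With no interference, expected double-crossover frequency = 0.139 × 0.203 = 0.02822.
Expected number = 0.02822 × 800 = 22.57 ≈ 23.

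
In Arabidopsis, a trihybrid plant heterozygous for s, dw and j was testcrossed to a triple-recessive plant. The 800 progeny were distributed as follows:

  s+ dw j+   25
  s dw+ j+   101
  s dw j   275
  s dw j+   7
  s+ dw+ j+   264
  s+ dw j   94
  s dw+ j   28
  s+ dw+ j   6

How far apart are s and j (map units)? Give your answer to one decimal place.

26.0 map units

The two most frequent reciprocal classes, s dw j and s+ dw+ j+, are the parental types, so the F1 was s dw j / s+ dw+ j+.
The two rarest classes, s dw j+ and s+ dw+ j, are the double crossovers. Comparing them with the parentals, only the j allele has switched, so j is the middle locus and the order is s – j – dw.
Crossovers in the s–j interval produce the single-crossover classes s+ dw j and s dw+ j+ (94 + 101 = 195) plus the double crossovers (13).
RF(s–j) = (195 + 13) / 800 = 208/800 = 0.2600 → 26.0 map units.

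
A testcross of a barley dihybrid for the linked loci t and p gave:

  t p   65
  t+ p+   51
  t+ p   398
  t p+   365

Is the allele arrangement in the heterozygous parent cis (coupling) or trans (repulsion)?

The two most frequent classes are t+ p (398) and t p+ (365); these are the parental (non-recombinant) types.
So the F1 carried t+ p on one chromosome and t p+ on the other — the recessive alleles are on opposite chromosomes (trans / repulsion).

trans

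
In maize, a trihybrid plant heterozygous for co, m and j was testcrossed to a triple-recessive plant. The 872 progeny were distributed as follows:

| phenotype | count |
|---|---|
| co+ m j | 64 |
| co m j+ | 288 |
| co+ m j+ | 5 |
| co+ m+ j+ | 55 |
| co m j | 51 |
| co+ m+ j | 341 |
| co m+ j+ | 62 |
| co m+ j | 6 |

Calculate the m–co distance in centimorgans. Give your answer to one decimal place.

The two most frequent reciprocal classes, co m j+ and co+ m+ j, are the parental types, so the F1 was co m j+ / co+ m+ j.
The two rarest classes, co+ m j+ and co m+ j, are the double crossovers. Comparing them with the parentals, only the co allele has switched, so co is the middle locus and the order is j – co – m.
Crossovers in the co–m interval produce the single-crossover classes co m+ j+ and co+ m j (62 + 64 = 126) plus the double crossovers (11).
RF(co–m) = (126 + 11) / 872 = 137/872 = 0.1571 → 15.7 centimorgans.

15.7 centimorgans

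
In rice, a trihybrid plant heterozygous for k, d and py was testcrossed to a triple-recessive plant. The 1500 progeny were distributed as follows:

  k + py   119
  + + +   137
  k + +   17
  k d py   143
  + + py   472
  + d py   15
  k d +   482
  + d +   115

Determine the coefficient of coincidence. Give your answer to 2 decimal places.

The two most frequent reciprocal classes, k d + and + + py, are the parental types, so the F1 was k d + / + + py.
The two rarest classes, k + + and + d py, are the double crossovers. Comparing them with the parentals, only the d allele has switched, so d is the middle locus and the order is py – d – k.
py–d: (280 + 32)/1500 = 0.2080; d–k: (234 + 32)/1500 = 0.1773.
Expected DCO frequency = 0.2080 × 0.1773 ≈ 0.03688; observed = 32/1500 ≈ 0.02133.
Coefficient of coincidence = 0.02133/0.03688 ≈ 0.58.

0.58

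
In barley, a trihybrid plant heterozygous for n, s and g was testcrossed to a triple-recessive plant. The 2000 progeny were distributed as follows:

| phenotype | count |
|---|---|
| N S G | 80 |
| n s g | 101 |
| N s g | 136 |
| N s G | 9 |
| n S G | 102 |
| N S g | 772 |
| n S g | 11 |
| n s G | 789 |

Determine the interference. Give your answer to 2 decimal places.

0.23

The two most frequent reciprocal classes, n s G and N S g, are the parental types, so the F1 was n s G / N S g.
The two rarest classes, N s G and n S g, are the double crossovers. Comparing them with the parentals, only the n allele has switched, so n is the middle locus and the order is s – n – g.
s–n: (238 + 20)/2000 = 0.1290; n–g: (181 + 20)/2000 = 0.1005.
Expected DCO frequency = 0.1290 × 0.1005 ≈ 0.01296; observed = 20/2000 ≈ 0.01000.
Coefficient of coincidence = 0.01000/0.01296 ≈ 0.77; interference = 1 − 0.77 = 0.23.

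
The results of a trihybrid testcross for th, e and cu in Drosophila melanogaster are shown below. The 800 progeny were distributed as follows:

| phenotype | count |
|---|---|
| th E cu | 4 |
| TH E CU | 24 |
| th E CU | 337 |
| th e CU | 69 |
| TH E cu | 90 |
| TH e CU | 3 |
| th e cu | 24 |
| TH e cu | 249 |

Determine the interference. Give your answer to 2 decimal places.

0.39

The two most frequent reciprocal classes, th E CU and TH e cu, are the parental types, so the F1 was th E CU / TH e cu.
The two rarest classes, th E cu and TH e CU, are the double crossovers. Comparing them with the parentals, only the cu allele has switched, so cu is the middle locus and the order is e – cu – th.
e–cu: (159 + 7)/800 = 0.2075; cu–th: (48 + 7)/800 = 0.0688.
Expected DCO frequency = 0.2075 × 0.0688 ≈ 0.01428; observed = 7/800 ≈ 0.00875.
Coefficient of coincidence = 0.00875/0.01428 ≈ 0.61; interference = 1 − 0.61 = 0.39.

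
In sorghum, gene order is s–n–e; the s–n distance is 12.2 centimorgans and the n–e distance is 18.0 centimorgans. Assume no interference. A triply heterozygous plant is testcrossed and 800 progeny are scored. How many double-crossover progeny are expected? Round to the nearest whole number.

18

Map distances give recombination frequencies of 0.122 and 0.180 for the two intervals.
With no interference, expected double-crossover frequency = 0.122 × 0.180 = 0.02196.
Expected number = 0.02196 × 800 = 17.57 ≈ 18.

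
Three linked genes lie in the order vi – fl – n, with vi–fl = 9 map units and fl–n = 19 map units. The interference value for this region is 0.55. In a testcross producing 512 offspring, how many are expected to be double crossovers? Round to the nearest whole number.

4

Map distances give recombination frequencies of 0.090 and 0.190 for the two intervals.
With interference 0.55 (so coincidence = 0.45), expected double-crossover frequency = 0.090 × 0.190 × 0.45 = 0.00769.
Expected number = 0.00769 × 512 = 3.94 ≈ 4.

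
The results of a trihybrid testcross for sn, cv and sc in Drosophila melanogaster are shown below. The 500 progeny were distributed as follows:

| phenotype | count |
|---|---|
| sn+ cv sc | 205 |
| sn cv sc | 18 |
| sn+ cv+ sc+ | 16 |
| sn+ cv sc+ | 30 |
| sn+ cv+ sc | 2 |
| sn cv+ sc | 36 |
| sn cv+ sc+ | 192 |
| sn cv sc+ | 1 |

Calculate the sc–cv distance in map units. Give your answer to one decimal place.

13.8 map units

The two most frequent reciprocal classes, sn cv+ sc+ and sn+ cv sc, are the parental types, so the F1 was sn cv+ sc+ / sn+ cv sc.
The two rarest classes, sn cv sc+ and sn+ cv+ sc, are the double crossovers. Comparing them with the parentals, only the cv allele has switched, so cv is the middle locus and the order is sn – cv – sc.
Crossovers in the cv–sc interval produce the single-crossover classes sn cv+ sc and sn+ cv sc+ (36 + 30 = 66) plus the double crossovers (3).
RF(cv–sc) = (66 + 3) / 500 = 69/500 = 0.1380 → 13.8 map units.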